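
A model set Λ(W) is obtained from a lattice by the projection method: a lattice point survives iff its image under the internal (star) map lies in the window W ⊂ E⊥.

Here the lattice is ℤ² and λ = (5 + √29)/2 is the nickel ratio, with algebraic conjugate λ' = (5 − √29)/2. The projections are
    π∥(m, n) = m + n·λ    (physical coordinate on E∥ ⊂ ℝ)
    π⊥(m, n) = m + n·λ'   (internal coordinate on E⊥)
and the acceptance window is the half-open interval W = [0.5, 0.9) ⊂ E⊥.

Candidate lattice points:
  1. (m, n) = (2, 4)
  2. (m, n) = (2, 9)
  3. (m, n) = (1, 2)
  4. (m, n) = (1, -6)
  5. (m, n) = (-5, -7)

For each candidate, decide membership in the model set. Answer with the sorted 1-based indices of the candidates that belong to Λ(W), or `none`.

3

λ' = (5−√29)/2 ≈ -0.1926.
[1] lift (2,4): star map gives 1.2297; window check 0.5 ≤ 1.2297 < 0.9 is false → out
[2] lift (2,9): star map gives 0.2668; window check 0.5 ≤ 0.2668 < 0.9 is false → out
[3] lift (1,2): star map gives 0.6148; window check 0.5 ≤ 0.6148 < 0.9 is true → IN Λ
[4] lift (1,-6): star map gives 2.1555; window check 0.5 ≤ 2.1555 < 0.9 is false → out
[5] lift (-5,-7): star map gives -3.6519; window check 0.5 ≤ -3.6519 < 0.9 is false → out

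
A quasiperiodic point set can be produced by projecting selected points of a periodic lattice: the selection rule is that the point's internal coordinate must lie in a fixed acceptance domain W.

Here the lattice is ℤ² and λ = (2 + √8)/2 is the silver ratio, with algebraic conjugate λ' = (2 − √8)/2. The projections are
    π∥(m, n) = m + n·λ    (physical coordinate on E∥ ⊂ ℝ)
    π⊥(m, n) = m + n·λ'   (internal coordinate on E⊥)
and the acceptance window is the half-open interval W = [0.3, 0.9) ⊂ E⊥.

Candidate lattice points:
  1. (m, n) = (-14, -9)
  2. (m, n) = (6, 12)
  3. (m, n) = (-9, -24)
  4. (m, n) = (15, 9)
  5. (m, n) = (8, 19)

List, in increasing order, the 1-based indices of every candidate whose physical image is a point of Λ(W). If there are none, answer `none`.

none

λ' = (2−√8)/2 ≈ -0.414214.
candidate 1: (m,n)=(-14,-9) → π∥ = -14-9·λ ≈ -35.727922, π⊥ = -14-9·λ' ≈ -10.272078 ∉ [0.3, 0.9) ⇒ out
candidate 2: (m,n)=(6,12) → π∥ = 6+12·λ ≈ 34.970563, π⊥ = 6+12·λ' ≈ 1.029437 ∉ [0.3, 0.9) ⇒ out
candidate 3: (m,n)=(-9,-24) → π∥ = -9-24·λ ≈ -66.941125, π⊥ = -9-24·λ' ≈ 0.941125 ∉ [0.3, 0.9) ⇒ out
candidate 4: (m,n)=(15,9) → π∥ = 15+9·λ ≈ 36.727922, π⊥ = 15+9·λ' ≈ 11.272078 ∉ [0.3, 0.9) ⇒ out
candidate 5: (m,n)=(8,19) → π∥ = 8+19·λ ≈ 53.870058, π⊥ = 8+19·λ' ≈ 0.129942 ∉ [0.3, 0.9) ⇒ out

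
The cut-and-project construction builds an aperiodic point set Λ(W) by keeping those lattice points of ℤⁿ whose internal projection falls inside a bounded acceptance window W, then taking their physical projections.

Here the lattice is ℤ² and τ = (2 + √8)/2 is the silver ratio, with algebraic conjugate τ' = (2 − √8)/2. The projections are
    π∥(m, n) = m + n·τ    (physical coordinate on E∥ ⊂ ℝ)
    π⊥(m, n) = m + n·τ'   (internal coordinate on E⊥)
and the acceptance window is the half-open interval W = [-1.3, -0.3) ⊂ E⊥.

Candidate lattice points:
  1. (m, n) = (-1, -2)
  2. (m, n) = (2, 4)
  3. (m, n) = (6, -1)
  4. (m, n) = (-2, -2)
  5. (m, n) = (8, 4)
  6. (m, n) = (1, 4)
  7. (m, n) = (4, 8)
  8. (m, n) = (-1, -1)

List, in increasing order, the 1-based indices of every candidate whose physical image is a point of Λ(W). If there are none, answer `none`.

Compute τ' = (2−√8)/2 = -0.41421, so π⊥(m,n) = m -0.41421·n.
[1] lift (-1,-2): star map gives -0.17157; window check -1.3 ≤ -0.17157 < -0.3 is false → out
[2] lift (2,4): star map gives 0.34315; window check -1.3 ≤ 0.34315 < -0.3 is false → out
[3] lift (6,-1): star map gives 6.41421; window check -1.3 ≤ 6.41421 < -0.3 is false → out
[4] lift (-2,-2): star map gives -1.17157; window check -1.3 ≤ -1.17157 < -0.3 is true → IN Λ
[5] lift (8,4): star map gives 6.34315; window check -1.3 ≤ 6.34315 < -0.3 is false → out
[6] lift (1,4): star map gives -0.65685; window check -1.3 ≤ -0.65685 < -0.3 is true → IN Λ
[7] lift (4,8): star map gives 0.68629; window check -1.3 ≤ 0.68629 < -0.3 is false → out
[8] lift (-1,-1): star map gives -0.58579; window check -1.3 ≤ -0.58579 < -0.3 is true → IN Λ

4, 6, 8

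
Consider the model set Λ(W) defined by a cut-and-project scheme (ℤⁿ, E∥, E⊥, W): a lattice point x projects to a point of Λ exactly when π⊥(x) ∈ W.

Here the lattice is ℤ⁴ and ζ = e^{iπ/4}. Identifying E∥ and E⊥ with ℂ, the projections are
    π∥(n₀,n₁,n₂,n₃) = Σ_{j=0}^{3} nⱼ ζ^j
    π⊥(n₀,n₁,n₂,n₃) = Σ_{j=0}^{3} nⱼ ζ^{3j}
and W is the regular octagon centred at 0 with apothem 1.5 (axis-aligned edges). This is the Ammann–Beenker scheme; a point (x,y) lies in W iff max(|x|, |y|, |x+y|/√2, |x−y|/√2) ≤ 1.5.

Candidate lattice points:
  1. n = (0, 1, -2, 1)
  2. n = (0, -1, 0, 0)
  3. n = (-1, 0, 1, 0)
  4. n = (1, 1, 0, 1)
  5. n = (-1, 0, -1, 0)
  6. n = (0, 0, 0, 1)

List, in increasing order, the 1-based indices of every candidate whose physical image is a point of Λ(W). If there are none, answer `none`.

π⊥(n) = n₀ + n₁ζ³ + n₂ζ⁶ + n₃ζ⁹ where ζ = e^{iπ/4}.
candidate 1: n = (0, 1, -2, 1) → π⊥ ≈ (+0.000000, +3.414214); max(|x|,|y|,|x±y|/√2) = 3.414214 > 1.5 ⇒ ∉ W
candidate 2: n = (0, -1, 0, 0) → π⊥ ≈ (+0.707107, -0.707107); max(|x|,|y|,|x±y|/√2) = 1.000000 ≤ 1.5 ⇒ ∈ W
candidate 3: n = (-1, 0, 1, 0) → π⊥ ≈ (-1.000000, -1.000000); max(|x|,|y|,|x±y|/√2) = 1.414214 ≤ 1.5 ⇒ ∈ W
candidate 4: n = (1, 1, 0, 1) → π⊥ ≈ (+1.000000, +1.414214); max(|x|,|y|,|x±y|/√2) = 1.707107 > 1.5 ⇒ ∉ W
candidate 5: n = (-1, 0, -1, 0) → π⊥ ≈ (-1.000000, +1.000000); max(|x|,|y|,|x±y|/√2) = 1.414214 ≤ 1.5 ⇒ ∈ W
candidate 6: n = (0, 0, 0, 1) → π⊥ ≈ (+0.707107, +0.707107); max(|x|,|y|,|x±y|/√2) = 1.000000 ≤ 1.5 ⇒ ∈ W

2, 3, 5, 6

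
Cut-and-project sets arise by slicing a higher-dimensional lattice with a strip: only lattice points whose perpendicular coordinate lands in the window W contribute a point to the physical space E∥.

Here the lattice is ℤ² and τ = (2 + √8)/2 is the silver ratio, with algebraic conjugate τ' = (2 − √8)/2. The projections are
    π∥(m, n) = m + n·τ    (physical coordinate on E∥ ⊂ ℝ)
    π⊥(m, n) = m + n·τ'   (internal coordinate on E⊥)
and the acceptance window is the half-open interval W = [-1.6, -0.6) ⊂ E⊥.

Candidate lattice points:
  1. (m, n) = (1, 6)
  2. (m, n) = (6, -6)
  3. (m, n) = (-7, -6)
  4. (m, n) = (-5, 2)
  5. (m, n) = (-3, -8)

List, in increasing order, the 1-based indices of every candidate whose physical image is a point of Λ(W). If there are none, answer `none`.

1

Compute τ' = (2−√8)/2 = -0.41421, so π⊥(m,n) = m -0.41421·n.
#1 (1,6): internal coord 1 + (6)·τ' = -1.48528; -1.48528 ∈ [-1.6, -0.6) → IN Λ
#2 (6,-6): internal coord 6 + (-6)·τ' = +8.48528; +8.48528 ∉ [-1.6, -0.6) → out
#3 (-7,-6): internal coord -7 + (-6)·τ' = -4.51472; -4.51472 ∉ [-1.6, -0.6) → out
#4 (-5,2): internal coord -5 + (2)·τ' = -5.82843; -5.82843 ∉ [-1.6, -0.6) → out
#5 (-3,-8): internal coord -3 + (-8)·τ' = +0.31371; +0.31371 ∉ [-1.6, -0.6) → out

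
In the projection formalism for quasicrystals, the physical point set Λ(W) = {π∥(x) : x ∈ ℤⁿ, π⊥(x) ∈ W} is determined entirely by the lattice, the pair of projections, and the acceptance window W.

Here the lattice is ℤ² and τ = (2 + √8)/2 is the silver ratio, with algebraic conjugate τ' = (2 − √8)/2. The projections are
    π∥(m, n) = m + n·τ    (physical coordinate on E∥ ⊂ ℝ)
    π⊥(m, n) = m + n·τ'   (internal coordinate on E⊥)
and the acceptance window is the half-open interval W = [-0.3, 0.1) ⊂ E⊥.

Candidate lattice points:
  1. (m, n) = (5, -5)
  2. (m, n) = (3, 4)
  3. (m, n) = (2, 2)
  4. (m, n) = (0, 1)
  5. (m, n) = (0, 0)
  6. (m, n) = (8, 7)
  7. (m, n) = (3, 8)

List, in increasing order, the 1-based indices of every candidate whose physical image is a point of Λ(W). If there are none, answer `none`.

Compute τ' = (2−√8)/2 = -0.414214, so π⊥(m,n) = m -0.414214·n.
[1] lift (5,-5): star map gives 7.071068; window check -0.3 ≤ 7.071068 < 0.1 is false → out
[2] lift (3,4): star map gives 1.343146; window check -0.3 ≤ 1.343146 < 0.1 is false → out
[3] lift (2,2): star map gives 1.171573; window check -0.3 ≤ 1.171573 < 0.1 is false → out
[4] lift (0,1): star map gives -0.414214; window check -0.3 ≤ -0.414214 < 0.1 is false → out
[5] lift (0,0): star map gives 0.000000; window check -0.3 ≤ 0.000000 < 0.1 is true → IN Λ
[6] lift (8,7): star map gives 5.100505; window check -0.3 ≤ 5.100505 < 0.1 is false → out
[7] lift (3,8): star map gives -0.313708; window check -0.3 ≤ -0.313708 < 0.1 is false → out

5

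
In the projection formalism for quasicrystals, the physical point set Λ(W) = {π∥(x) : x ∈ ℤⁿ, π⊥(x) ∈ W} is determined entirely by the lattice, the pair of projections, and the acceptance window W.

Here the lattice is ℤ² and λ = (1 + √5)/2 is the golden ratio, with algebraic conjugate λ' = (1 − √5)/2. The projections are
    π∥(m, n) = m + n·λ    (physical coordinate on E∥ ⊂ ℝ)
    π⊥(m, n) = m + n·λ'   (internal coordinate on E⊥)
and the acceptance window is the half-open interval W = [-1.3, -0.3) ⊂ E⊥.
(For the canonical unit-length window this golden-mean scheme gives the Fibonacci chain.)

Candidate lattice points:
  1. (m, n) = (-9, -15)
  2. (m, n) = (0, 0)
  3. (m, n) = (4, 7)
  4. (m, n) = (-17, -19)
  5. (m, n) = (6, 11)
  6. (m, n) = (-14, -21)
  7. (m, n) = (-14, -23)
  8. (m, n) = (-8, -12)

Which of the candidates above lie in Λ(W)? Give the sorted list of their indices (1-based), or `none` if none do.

3, 5, 6, 8

Compute λ' = (1−√5)/2 = -0.61803, so π⊥(m,n) = m -0.61803·n.
candidate 1: (m,n)=(-9,-15) → π∥ = -9-15·λ ≈ -33.27051, π⊥ = -9-15·λ' ≈ 0.27051 ∉ [-1.3, -0.3) ⇒ out
candidate 2: (m,n)=(0,0) → π∥ = 0+0·λ ≈ 0.00000, π⊥ = 0+0·λ' ≈ 0.00000 ∉ [-1.3, -0.3) ⇒ out
candidate 3: (m,n)=(4,7) → π∥ = 4+7·λ ≈ 15.32624, π⊥ = 4+7·λ' ≈ -0.32624 ∈ [-1.3, -0.3) ⇒ IN Λ
candidate 4: (m,n)=(-17,-19) → π∥ = -17-19·λ ≈ -47.74265, π⊥ = -17-19·λ' ≈ -5.25735 ∉ [-1.3, -0.3) ⇒ out
candidate 5: (m,n)=(6,11) → π∥ = 6+11·λ ≈ 23.79837, π⊥ = 6+11·λ' ≈ -0.79837 ∈ [-1.3, -0.3) ⇒ IN Λ
candidate 6: (m,n)=(-14,-21) → π∥ = -14-21·λ ≈ -47.97871, π⊥ = -14-21·λ' ≈ -1.02129 ∈ [-1.3, -0.3) ⇒ IN Λ
candidate 7: (m,n)=(-14,-23) → π∥ = -14-23·λ ≈ -51.21478, π⊥ = -14-23·λ' ≈ 0.21478 ∉ [-1.3, -0.3) ⇒ out
candidate 8: (m,n)=(-8,-12) → π∥ = -8-12·λ ≈ -27.41641, π⊥ = -8-12·λ' ≈ -0.58359 ∈ [-1.3, -0.3) ⇒ IN Λ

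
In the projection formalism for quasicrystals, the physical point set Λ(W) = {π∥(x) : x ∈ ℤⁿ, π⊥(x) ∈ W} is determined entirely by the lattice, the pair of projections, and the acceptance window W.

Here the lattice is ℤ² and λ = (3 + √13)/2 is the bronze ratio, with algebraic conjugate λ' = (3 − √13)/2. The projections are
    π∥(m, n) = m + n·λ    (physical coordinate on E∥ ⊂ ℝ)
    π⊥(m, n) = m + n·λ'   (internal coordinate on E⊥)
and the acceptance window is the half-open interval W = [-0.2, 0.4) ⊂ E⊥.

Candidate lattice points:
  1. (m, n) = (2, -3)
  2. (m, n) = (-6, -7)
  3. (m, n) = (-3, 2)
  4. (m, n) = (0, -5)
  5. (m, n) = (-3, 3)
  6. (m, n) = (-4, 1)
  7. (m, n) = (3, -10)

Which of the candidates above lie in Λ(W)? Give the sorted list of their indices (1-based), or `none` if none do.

Numerically λ ≈ 3.3028 and λ' = −1/λ ≈ -0.3028.
candidate 1: (m,n)=(2,-3) → π∥ = 2-3·λ ≈ -7.9083, π⊥ = 2-3·λ' ≈ 2.9083 ∉ [-0.2, 0.4) ⇒ out
candidate 2: (m,n)=(-6,-7) → π∥ = -6-7·λ ≈ -29.1194, π⊥ = -6-7·λ' ≈ -3.8806 ∉ [-0.2, 0.4) ⇒ out
candidate 3: (m,n)=(-3,2) → π∥ = -3+2·λ ≈ 3.6056, π⊥ = -3+2·λ' ≈ -3.6056 ∉ [-0.2, 0.4) ⇒ out
candidate 4: (m,n)=(0,-5) → π∥ = 0-5·λ ≈ -16.5139, π⊥ = 0-5·λ' ≈ 1.5139 ∉ [-0.2, 0.4) ⇒ out
candidate 5: (m,n)=(-3,3) → π∥ = -3+3·λ ≈ 6.9083, π⊥ = -3+3·λ' ≈ -3.9083 ∉ [-0.2, 0.4) ⇒ out
candidate 6: (m,n)=(-4,1) → π∥ = -4+1·λ ≈ -0.6972, π⊥ = -4+1·λ' ≈ -4.3028 ∉ [-0.2, 0.4) ⇒ out
candidate 7: (m,n)=(3,-10) → π∥ = 3-10·λ ≈ -30.0278, π⊥ = 3-10·λ' ≈ 6.0278 ∉ [-0.2, 0.4) ⇒ out

none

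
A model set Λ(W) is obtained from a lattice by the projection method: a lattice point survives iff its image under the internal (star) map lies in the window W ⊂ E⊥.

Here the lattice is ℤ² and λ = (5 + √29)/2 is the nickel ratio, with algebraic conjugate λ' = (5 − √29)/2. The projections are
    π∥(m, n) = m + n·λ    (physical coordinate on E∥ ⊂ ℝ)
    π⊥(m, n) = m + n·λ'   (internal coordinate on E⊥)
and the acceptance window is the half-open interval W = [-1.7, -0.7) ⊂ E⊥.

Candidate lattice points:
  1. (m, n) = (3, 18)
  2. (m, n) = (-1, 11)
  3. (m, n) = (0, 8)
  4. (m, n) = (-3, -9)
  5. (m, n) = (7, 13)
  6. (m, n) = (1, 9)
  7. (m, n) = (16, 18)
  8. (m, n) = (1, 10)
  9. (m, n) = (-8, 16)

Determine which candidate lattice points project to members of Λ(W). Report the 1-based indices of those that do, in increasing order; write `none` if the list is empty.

3, 4, 6, 8

Compute λ' = (5−√29)/2 = -0.19258, so π⊥(m,n) = m -0.19258·n.
candidate 1: (m,n)=(3,18) → π∥ = 3+18·λ ≈ 96.46648, π⊥ = 3+18·λ' ≈ -0.46648 ∉ [-1.7, -0.7) ⇒ out
candidate 2: (m,n)=(-1,11) → π∥ = -1+11·λ ≈ 56.11841, π⊥ = -1+11·λ' ≈ -3.11841 ∉ [-1.7, -0.7) ⇒ out
candidate 3: (m,n)=(0,8) → π∥ = 0+8·λ ≈ 41.54066, π⊥ = 0+8·λ' ≈ -1.54066 ∈ [-1.7, -0.7) ⇒ IN Λ
candidate 4: (m,n)=(-3,-9) → π∥ = -3-9·λ ≈ -49.73324, π⊥ = -3-9·λ' ≈ -1.26676 ∈ [-1.7, -0.7) ⇒ IN Λ
candidate 5: (m,n)=(7,13) → π∥ = 7+13·λ ≈ 74.50357, π⊥ = 7+13·λ' ≈ 4.49643 ∉ [-1.7, -0.7) ⇒ out
candidate 6: (m,n)=(1,9) → π∥ = 1+9·λ ≈ 47.73324, π⊥ = 1+9·λ' ≈ -0.73324 ∈ [-1.7, -0.7) ⇒ IN Λ
candidate 7: (m,n)=(16,18) → π∥ = 16+18·λ ≈ 109.46648, π⊥ = 16+18·λ' ≈ 12.53352 ∉ [-1.7, -0.7) ⇒ out
candidate 8: (m,n)=(1,10) → π∥ = 1+10·λ ≈ 52.92582, π⊥ = 1+10·λ' ≈ -0.92582 ∈ [-1.7, -0.7) ⇒ IN Λ
candidate 9: (m,n)=(-8,16) → π∥ = -8+16·λ ≈ 75.08132, π⊥ = -8+16·λ' ≈ -11.08132 ∉ [-1.7, -0.7) ⇒ out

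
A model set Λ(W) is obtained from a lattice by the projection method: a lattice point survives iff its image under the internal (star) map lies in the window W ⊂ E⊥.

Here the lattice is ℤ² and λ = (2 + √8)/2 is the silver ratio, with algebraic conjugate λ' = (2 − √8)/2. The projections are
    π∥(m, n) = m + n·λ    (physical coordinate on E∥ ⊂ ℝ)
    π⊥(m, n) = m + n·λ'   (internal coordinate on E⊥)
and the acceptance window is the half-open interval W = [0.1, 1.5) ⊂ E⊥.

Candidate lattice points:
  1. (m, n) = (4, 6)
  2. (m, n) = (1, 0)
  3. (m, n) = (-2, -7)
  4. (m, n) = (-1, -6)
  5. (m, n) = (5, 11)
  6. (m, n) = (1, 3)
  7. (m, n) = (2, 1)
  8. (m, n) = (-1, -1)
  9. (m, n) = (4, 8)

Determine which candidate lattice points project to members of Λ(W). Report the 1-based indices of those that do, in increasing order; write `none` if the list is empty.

2, 3, 4, 5, 9

Numerically λ ≈ 2.41421 and λ' = −1/λ ≈ -0.41421.
candidate 1: (m,n)=(4,6) → π∥ = 4+6·λ ≈ 18.48528, π⊥ = 4+6·λ' ≈ 1.51472 ∉ [0.1, 1.5) ⇒ out
candidate 2: (m,n)=(1,0) → π∥ = 1+0·λ ≈ 1.00000, π⊥ = 1+0·λ' ≈ 1.00000 ∈ [0.1, 1.5) ⇒ IN Λ
candidate 3: (m,n)=(-2,-7) → π∥ = -2-7·λ ≈ -18.89949, π⊥ = -2-7·λ' ≈ 0.89949 ∈ [0.1, 1.5) ⇒ IN Λ
candidate 4: (m,n)=(-1,-6) → π∥ = -1-6·λ ≈ -15.48528, π⊥ = -1-6·λ' ≈ 1.48528 ∈ [0.1, 1.5) ⇒ IN Λ
candidate 5: (m,n)=(5,11) → π∥ = 5+11·λ ≈ 31.55635, π⊥ = 5+11·λ' ≈ 0.44365 ∈ [0.1, 1.5) ⇒ IN Λ
candidate 6: (m,n)=(1,3) → π∥ = 1+3·λ ≈ 8.24264, π⊥ = 1+3·λ' ≈ -0.24264 ∉ [0.1, 1.5) ⇒ out
candidate 7: (m,n)=(2,1) → π∥ = 2+1·λ ≈ 4.41421, π⊥ = 2+1·λ' ≈ 1.58579 ∉ [0.1, 1.5) ⇒ out
candidate 8: (m,n)=(-1,-1) → π∥ = -1-1·λ ≈ -3.41421, π⊥ = -1-1·λ' ≈ -0.58579 ∉ [0.1, 1.5) ⇒ out
candidate 9: (m,n)=(4,8) → π∥ = 4+8·λ ≈ 23.31371, π⊥ = 4+8·λ' ≈ 0.68629 ∈ [0.1, 1.5) ⇒ IN Λ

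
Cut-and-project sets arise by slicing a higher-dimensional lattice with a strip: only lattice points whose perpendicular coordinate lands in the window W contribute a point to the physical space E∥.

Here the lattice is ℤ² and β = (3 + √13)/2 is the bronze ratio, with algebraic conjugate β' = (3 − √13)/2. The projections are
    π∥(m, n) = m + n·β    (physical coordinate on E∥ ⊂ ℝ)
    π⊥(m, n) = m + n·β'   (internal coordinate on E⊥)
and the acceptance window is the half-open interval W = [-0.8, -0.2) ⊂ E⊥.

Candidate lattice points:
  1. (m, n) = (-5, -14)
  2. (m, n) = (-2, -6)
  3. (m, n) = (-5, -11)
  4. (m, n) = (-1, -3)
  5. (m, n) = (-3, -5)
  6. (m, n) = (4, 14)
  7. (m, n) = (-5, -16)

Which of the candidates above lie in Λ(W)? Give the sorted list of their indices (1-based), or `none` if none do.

β' = (3−√13)/2 ≈ -0.302776.
[1] lift (-5,-14): star map gives -0.761141; window check -0.8 ≤ -0.761141 < -0.2 is true → IN Λ
[2] lift (-2,-6): star map gives -0.183346; window check -0.8 ≤ -0.183346 < -0.2 is false → out
[3] lift (-5,-11): star map gives -1.669468; window check -0.8 ≤ -1.669468 < -0.2 is false → out
[4] lift (-1,-3): star map gives -0.091673; window check -0.8 ≤ -0.091673 < -0.2 is false → out
[5] lift (-3,-5): star map gives -1.486122; window check -0.8 ≤ -1.486122 < -0.2 is false → out
[6] lift (4,14): star map gives -0.238859; window check -0.8 ≤ -0.238859 < -0.2 is true → IN Λ
[7] lift (-5,-16): star map gives -0.155590; window check -0.8 ≤ -0.155590 < -0.2 is false → out

1, 6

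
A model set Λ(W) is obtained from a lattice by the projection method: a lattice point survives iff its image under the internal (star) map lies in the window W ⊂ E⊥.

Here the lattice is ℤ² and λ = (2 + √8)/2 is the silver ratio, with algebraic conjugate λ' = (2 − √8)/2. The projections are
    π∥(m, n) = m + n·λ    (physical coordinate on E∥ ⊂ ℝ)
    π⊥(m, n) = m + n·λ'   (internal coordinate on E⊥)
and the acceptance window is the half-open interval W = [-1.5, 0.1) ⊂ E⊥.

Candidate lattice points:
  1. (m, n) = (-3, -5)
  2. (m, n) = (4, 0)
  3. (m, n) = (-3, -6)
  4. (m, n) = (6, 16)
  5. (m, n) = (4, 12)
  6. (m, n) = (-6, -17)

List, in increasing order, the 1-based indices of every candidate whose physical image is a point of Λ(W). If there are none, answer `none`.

1, 3, 4, 5

Compute λ' = (2−√8)/2 = -0.414214, so π⊥(m,n) = m -0.414214·n.
candidate 1: (m,n)=(-3,-5) → π∥ = -3-5·λ ≈ -15.071068, π⊥ = -3-5·λ' ≈ -0.928932 ∈ [-1.5, 0.1) ⇒ IN Λ
candidate 2: (m,n)=(4,0) → π∥ = 4+0·λ ≈ 4.000000, π⊥ = 4+0·λ' ≈ 4.000000 ∉ [-1.5, 0.1) ⇒ out
candidate 3: (m,n)=(-3,-6) → π∥ = -3-6·λ ≈ -17.485281, π⊥ = -3-6·λ' ≈ -0.514719 ∈ [-1.5, 0.1) ⇒ IN Λ
candidate 4: (m,n)=(6,16) → π∥ = 6+16·λ ≈ 44.627417, π⊥ = 6+16·λ' ≈ -0.627417 ∈ [-1.5, 0.1) ⇒ IN Λ
candidate 5: (m,n)=(4,12) → π∥ = 4+12·λ ≈ 32.970563, π⊥ = 4+12·λ' ≈ -0.970563 ∈ [-1.5, 0.1) ⇒ IN Λ
candidate 6: (m,n)=(-6,-17) → π∥ = -6-17·λ ≈ -47.041631, π⊥ = -6-17·λ' ≈ 1.041631 ∉ [-1.5, 0.1) ⇒ out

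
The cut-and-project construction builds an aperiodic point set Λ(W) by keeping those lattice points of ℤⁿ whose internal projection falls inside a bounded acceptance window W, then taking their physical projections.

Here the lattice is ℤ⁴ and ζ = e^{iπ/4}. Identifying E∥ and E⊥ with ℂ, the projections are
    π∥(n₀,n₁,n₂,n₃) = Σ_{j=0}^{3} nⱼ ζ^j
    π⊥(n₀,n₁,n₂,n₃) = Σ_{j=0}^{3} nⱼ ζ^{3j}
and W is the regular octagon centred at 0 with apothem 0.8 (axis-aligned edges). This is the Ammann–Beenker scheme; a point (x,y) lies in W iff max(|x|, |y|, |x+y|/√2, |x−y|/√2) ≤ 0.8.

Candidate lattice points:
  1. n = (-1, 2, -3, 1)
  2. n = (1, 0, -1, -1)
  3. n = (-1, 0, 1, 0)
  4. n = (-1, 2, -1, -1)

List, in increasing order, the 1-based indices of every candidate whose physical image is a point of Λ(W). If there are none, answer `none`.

2

π⊥(n) = n₀ + n₁ζ³ + n₂ζ⁶ + n₃ζ⁹ where ζ = e^{iπ/4}.
#1 (-1, 2, -3, 1): internal (-1.707107, 5.121320); octagon support 5.121320 vs apothem 0.8 → ∉ W
#2 (1, 0, -1, -1): internal (0.292893, 0.292893); octagon support 0.414214 vs apothem 0.8 → ∈ W
#3 (-1, 0, 1, 0): internal (-1.000000, -1.000000); octagon support 1.414214 vs apothem 0.8 → ∉ W
#4 (-1, 2, -1, -1): internal (-3.121320, 1.707107); octagon support 3.414214 vs apothem 0.8 → ∉ W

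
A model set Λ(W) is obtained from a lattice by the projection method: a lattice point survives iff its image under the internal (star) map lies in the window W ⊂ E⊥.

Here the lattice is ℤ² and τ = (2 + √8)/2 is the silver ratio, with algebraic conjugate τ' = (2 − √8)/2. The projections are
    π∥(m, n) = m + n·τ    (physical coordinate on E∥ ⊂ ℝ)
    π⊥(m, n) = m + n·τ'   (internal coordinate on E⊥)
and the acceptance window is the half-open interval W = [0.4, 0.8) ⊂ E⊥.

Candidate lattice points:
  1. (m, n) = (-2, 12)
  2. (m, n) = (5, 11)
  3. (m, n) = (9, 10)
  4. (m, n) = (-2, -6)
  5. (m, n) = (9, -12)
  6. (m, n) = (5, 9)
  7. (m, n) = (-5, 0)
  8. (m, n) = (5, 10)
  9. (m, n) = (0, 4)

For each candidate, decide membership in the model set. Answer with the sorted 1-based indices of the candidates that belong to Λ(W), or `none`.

2, 4

τ' = (2−√8)/2 ≈ -0.41421.
[1] lift (-2,12): star map gives -6.97056; window check 0.4 ≤ -6.97056 < 0.8 is false → out
[2] lift (5,11): star map gives 0.44365; window check 0.4 ≤ 0.44365 < 0.8 is true → IN Λ
[3] lift (9,10): star map gives 4.85786; window check 0.4 ≤ 4.85786 < 0.8 is false → out
[4] lift (-2,-6): star map gives 0.48528; window check 0.4 ≤ 0.48528 < 0.8 is true → IN Λ
[5] lift (9,-12): star map gives 13.97056; window check 0.4 ≤ 13.97056 < 0.8 is false → out
[6] lift (5,9): star map gives 1.27208; window check 0.4 ≤ 1.27208 < 0.8 is false → out
[7] lift (-5,0): star map gives -5.00000; window check 0.4 ≤ -5.00000 < 0.8 is false → out
[8] lift (5,10): star map gives 0.85786; window check 0.4 ≤ 0.85786 < 0.8 is false → out
[9] lift (0,4): star map gives -1.65685; window check 0.4 ≤ -1.65685 < 0.8 is false → out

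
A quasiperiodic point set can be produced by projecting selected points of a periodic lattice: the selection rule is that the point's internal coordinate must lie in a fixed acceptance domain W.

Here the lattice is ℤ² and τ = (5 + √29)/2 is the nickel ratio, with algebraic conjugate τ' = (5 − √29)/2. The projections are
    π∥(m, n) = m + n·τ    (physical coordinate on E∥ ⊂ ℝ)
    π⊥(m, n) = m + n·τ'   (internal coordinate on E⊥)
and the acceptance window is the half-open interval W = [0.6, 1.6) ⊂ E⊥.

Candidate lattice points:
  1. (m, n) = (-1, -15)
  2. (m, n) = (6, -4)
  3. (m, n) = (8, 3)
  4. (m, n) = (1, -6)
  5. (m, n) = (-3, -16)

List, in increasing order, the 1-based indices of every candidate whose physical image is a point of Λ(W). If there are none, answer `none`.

none

Numerically τ ≈ 5.1926 and τ' = −1/τ ≈ -0.1926.
[1] lift (-1,-15): star map gives 1.8887; window check 0.6 ≤ 1.8887 < 1.6 is false → out
[2] lift (6,-4): star map gives 6.7703; window check 0.6 ≤ 6.7703 < 1.6 is false → out
[3] lift (8,3): star map gives 7.4223; window check 0.6 ≤ 7.4223 < 1.6 is false → out
[4] lift (1,-6): star map gives 2.1555; window check 0.6 ≤ 2.1555 < 1.6 is false → out
[5] lift (-3,-16): star map gives 0.0813; window check 0.6 ≤ 0.0813 < 1.6 is false → out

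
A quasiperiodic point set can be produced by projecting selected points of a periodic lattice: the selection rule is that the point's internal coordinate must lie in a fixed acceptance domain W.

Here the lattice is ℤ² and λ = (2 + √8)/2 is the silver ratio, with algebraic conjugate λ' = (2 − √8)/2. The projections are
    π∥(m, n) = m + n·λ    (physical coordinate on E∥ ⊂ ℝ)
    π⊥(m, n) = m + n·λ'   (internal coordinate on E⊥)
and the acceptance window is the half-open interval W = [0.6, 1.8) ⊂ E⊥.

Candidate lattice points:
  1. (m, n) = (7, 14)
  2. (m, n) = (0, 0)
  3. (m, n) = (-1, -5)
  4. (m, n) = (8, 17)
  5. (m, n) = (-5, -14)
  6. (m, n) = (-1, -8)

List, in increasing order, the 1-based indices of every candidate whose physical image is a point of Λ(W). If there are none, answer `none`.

1, 3, 4, 5

Numerically λ ≈ 2.414214 and λ' = −1/λ ≈ -0.414214.
#1 (7,14): internal coord 7 + (14)·λ' = +1.201010; +1.201010 ∈ [0.6, 1.8) → IN Λ
#2 (0,0): internal coord 0 + (0)·λ' = +0.000000; +0.000000 ∉ [0.6, 1.8) → out
#3 (-1,-5): internal coord -1 + (-5)·λ' = +1.071068; +1.071068 ∈ [0.6, 1.8) → IN Λ
#4 (8,17): internal coord 8 + (17)·λ' = +0.958369; +0.958369 ∈ [0.6, 1.8) → IN Λ
#5 (-5,-14): internal coord -5 + (-14)·λ' = +0.798990; +0.798990 ∈ [0.6, 1.8) → IN Λ
#6 (-1,-8): internal coord -1 + (-8)·λ' = +2.313708; +2.313708 ∉ [0.6, 1.8) → out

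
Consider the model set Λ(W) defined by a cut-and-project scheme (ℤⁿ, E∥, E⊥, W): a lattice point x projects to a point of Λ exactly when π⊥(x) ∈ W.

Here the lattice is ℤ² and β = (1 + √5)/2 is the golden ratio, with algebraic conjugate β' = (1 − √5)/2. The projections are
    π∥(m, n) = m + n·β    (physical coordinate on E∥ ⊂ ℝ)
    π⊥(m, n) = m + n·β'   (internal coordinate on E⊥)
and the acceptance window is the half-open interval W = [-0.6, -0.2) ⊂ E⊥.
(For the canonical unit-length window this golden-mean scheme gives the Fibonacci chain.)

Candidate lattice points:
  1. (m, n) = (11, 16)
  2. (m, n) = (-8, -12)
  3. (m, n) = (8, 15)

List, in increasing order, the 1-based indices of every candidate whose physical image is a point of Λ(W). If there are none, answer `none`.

β' = (1−√5)/2 ≈ -0.618034.
candidate 1: (m,n)=(11,16) → π∥ = 11+16·β ≈ 36.888544, π⊥ = 11+16·β' ≈ 1.111456 ∉ [-0.6, -0.2) ⇒ out
candidate 2: (m,n)=(-8,-12) → π∥ = -8-12·β ≈ -27.416408, π⊥ = -8-12·β' ≈ -0.583592 ∈ [-0.6, -0.2) ⇒ IN Λ
candidate 3: (m,n)=(8,15) → π∥ = 8+15·β ≈ 32.270510, π⊥ = 8+15·β' ≈ -1.270510 ∉ [-0.6, -0.2) ⇒ out

2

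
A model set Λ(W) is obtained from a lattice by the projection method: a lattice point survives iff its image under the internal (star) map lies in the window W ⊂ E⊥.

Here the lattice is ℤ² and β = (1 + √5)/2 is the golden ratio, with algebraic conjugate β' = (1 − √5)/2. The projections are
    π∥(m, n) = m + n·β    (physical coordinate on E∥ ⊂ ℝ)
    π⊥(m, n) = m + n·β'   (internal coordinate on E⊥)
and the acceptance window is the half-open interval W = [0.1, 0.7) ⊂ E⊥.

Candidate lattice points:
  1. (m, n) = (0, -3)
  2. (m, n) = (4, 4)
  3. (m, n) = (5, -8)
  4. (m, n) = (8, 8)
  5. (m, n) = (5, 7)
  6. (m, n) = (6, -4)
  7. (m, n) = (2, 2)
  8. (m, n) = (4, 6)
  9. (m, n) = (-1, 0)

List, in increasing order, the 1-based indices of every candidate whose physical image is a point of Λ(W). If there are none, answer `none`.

5, 8

Compute β' = (1−√5)/2 = -0.618034, so π⊥(m,n) = m -0.618034·n.
#1 (0,-3): internal coord 0 + (-3)·β' = +1.854102; +1.854102 ∉ [0.1, 0.7) → out
#2 (4,4): internal coord 4 + (4)·β' = +1.527864; +1.527864 ∉ [0.1, 0.7) → out
#3 (5,-8): internal coord 5 + (-8)·β' = +9.944272; +9.944272 ∉ [0.1, 0.7) → out
#4 (8,8): internal coord 8 + (8)·β' = +3.055728; +3.055728 ∉ [0.1, 0.7) → out
#5 (5,7): internal coord 5 + (7)·β' = +0.673762; +0.673762 ∈ [0.1, 0.7) → IN Λ
#6 (6,-4): internal coord 6 + (-4)·β' = +8.472136; +8.472136 ∉ [0.1, 0.7) → out
#7 (2,2): internal coord 2 + (2)·β' = +0.763932; +0.763932 ∉ [0.1, 0.7) → out
#8 (4,6): internal coord 4 + (6)·β' = +0.291796; +0.291796 ∈ [0.1, 0.7) → IN Λ
#9 (-1,0): internal coord -1 + (0)·β' = -1.000000; -1.000000 ∉ [0.1, 0.7) → out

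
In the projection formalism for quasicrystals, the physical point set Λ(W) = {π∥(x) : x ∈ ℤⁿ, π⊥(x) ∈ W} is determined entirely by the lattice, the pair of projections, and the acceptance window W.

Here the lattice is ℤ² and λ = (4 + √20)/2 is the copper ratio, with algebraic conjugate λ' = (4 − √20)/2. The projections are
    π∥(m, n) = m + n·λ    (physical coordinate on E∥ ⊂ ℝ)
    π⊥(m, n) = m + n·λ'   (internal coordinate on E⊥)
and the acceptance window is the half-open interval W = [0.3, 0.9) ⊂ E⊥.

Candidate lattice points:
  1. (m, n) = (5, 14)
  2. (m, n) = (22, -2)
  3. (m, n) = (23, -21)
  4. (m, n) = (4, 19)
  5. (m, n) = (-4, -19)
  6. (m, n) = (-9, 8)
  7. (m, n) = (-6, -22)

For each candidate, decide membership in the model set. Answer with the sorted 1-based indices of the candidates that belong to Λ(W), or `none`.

λ' = (4−√20)/2 ≈ -0.2361.
#1 (5,14): internal coord 5 + (14)·λ' = +1.6950; +1.6950 ∉ [0.3, 0.9) → out
#2 (22,-2): internal coord 22 + (-2)·λ' = +22.4721; +22.4721 ∉ [0.3, 0.9) → out
#3 (23,-21): internal coord 23 + (-21)·λ' = +27.9574; +27.9574 ∉ [0.3, 0.9) → out
#4 (4,19): internal coord 4 + (19)·λ' = -0.4853; -0.4853 ∉ [0.3, 0.9) → out
#5 (-4,-19): internal coord -4 + (-19)·λ' = +0.4853; +0.4853 ∈ [0.3, 0.9) → IN Λ
#6 (-9,8): internal coord -9 + (8)·λ' = -10.8885; -10.8885 ∉ [0.3, 0.9) → out
#7 (-6,-22): internal coord -6 + (-22)·λ' = -0.8065; -0.8065 ∉ [0.3, 0.9) → out

5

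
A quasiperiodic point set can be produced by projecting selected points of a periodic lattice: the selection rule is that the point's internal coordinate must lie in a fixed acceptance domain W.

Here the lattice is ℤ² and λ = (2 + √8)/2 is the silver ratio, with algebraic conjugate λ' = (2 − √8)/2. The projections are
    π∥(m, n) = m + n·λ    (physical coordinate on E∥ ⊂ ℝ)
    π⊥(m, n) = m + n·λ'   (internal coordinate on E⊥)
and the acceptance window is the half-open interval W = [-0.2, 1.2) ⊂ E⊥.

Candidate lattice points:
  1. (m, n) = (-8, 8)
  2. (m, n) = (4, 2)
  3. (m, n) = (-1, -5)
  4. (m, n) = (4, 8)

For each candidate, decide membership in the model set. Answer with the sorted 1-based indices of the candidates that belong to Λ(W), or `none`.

λ' = (2−√8)/2 ≈ -0.4142.
#1 (-8,8): internal coord -8 + (8)·λ' = -11.3137; -11.3137 ∉ [-0.2, 1.2) → out
#2 (4,2): internal coord 4 + (2)·λ' = +3.1716; +3.1716 ∉ [-0.2, 1.2) → out
#3 (-1,-5): internal coord -1 + (-5)·λ' = +1.0711; +1.0711 ∈ [-0.2, 1.2) → IN Λ
#4 (4,8): internal coord 4 + (8)·λ' = +0.6863; +0.6863 ∈ [-0.2, 1.2) → IN Λ

3, 4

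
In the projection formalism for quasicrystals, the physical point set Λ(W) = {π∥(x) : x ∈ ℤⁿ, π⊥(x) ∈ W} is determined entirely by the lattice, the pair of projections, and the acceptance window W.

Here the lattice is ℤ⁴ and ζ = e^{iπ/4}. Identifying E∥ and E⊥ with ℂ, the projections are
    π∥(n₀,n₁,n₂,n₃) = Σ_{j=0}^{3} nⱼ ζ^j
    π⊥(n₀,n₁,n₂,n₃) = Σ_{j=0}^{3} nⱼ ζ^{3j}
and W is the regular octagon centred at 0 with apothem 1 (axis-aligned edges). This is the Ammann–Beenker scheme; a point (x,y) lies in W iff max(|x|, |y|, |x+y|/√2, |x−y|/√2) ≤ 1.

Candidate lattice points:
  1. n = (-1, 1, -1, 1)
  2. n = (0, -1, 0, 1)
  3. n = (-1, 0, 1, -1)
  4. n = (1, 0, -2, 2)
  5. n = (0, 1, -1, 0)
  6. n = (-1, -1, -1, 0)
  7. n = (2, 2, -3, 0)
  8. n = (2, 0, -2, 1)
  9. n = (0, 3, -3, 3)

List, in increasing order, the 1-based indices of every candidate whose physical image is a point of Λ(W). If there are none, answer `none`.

Internal map: ζ^{3j} for j=0..3 gives (1,0), (−√2/2,√2/2), (0,−1), (√2/2,√2/2).
#1 (-1, 1, -1, 1): internal (-1.0000, 2.4142); octagon support 2.4142 vs apothem 1 → ∉ W
#2 (0, -1, 0, 1): internal (1.4142, 0.0000); octagon support 1.4142 vs apothem 1 → ∉ W
#3 (-1, 0, 1, -1): internal (-1.7071, -1.7071); octagon support 2.4142 vs apothem 1 → ∉ W
#4 (1, 0, -2, 2): internal (2.4142, 3.4142); octagon support 4.1213 vs apothem 1 → ∉ W
#5 (0, 1, -1, 0): internal (-0.7071, 1.7071); octagon support 1.7071 vs apothem 1 → ∉ W
#6 (-1, -1, -1, 0): internal (-0.2929, 0.2929); octagon support 0.4142 vs apothem 1 → ∈ W
#7 (2, 2, -3, 0): internal (0.5858, 4.4142); octagon support 4.4142 vs apothem 1 → ∉ W
#8 (2, 0, -2, 1): internal (2.7071, 2.7071); octagon support 3.8284 vs apothem 1 → ∉ W
#9 (0, 3, -3, 3): internal (0.0000, 7.2426); octagon support 7.2426 vs apothem 1 → ∉ W

6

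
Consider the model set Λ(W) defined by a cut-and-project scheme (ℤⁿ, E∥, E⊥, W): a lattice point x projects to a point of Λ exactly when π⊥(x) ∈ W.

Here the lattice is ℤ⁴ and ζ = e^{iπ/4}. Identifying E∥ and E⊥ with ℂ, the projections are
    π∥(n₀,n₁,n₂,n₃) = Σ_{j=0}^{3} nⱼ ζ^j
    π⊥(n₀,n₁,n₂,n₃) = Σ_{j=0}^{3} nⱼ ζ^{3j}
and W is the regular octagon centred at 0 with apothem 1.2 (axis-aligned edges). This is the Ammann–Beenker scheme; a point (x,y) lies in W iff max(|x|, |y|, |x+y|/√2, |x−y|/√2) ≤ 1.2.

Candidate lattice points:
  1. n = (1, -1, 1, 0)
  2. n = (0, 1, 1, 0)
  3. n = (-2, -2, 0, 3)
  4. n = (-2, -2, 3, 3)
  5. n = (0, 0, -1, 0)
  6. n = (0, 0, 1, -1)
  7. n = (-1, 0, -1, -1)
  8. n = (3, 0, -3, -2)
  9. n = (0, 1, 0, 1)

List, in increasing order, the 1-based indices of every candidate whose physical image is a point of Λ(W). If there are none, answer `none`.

Internal map: ζ^{3j} for j=0..3 gives (1,0), (−√2/2,√2/2), (0,−1), (√2/2,√2/2).
candidate 1: n = (1, -1, 1, 0) → π⊥ ≈ (+1.707107, -1.707107); max(|x|,|y|,|x±y|/√2) = 2.414214 > 1.2 ⇒ ∉ W
candidate 2: n = (0, 1, 1, 0) → π⊥ ≈ (-0.707107, -0.292893); max(|x|,|y|,|x±y|/√2) = 0.707107 ≤ 1.2 ⇒ ∈ W
candidate 3: n = (-2, -2, 0, 3) → π⊥ ≈ (+1.535534, +0.707107); max(|x|,|y|,|x±y|/√2) = 1.585786 > 1.2 ⇒ ∉ W
candidate 4: n = (-2, -2, 3, 3) → π⊥ ≈ (+1.535534, -2.292893); max(|x|,|y|,|x±y|/√2) = 2.707107 > 1.2 ⇒ ∉ W
candidate 5: n = (0, 0, -1, 0) → π⊥ ≈ (+0.000000, +1.000000); max(|x|,|y|,|x±y|/√2) = 1.000000 ≤ 1.2 ⇒ ∈ W
candidate 6: n = (0, 0, 1, -1) → π⊥ ≈ (-0.707107, -1.707107); max(|x|,|y|,|x±y|/√2) = 1.707107 > 1.2 ⇒ ∉ W
candidate 7: n = (-1, 0, -1, -1) → π⊥ ≈ (-1.707107, +0.292893); max(|x|,|y|,|x±y|/√2) = 1.707107 > 1.2 ⇒ ∉ W
candidate 8: n = (3, 0, -3, -2) → π⊥ ≈ (+1.585786, +1.585786); max(|x|,|y|,|x±y|/√2) = 2.242641 > 1.2 ⇒ ∉ W
candidate 9: n = (0, 1, 0, 1) → π⊥ ≈ (+0.000000, +1.414214); max(|x|,|y|,|x±y|/√2) = 1.414214 > 1.2 ⇒ ∉ W

2, 5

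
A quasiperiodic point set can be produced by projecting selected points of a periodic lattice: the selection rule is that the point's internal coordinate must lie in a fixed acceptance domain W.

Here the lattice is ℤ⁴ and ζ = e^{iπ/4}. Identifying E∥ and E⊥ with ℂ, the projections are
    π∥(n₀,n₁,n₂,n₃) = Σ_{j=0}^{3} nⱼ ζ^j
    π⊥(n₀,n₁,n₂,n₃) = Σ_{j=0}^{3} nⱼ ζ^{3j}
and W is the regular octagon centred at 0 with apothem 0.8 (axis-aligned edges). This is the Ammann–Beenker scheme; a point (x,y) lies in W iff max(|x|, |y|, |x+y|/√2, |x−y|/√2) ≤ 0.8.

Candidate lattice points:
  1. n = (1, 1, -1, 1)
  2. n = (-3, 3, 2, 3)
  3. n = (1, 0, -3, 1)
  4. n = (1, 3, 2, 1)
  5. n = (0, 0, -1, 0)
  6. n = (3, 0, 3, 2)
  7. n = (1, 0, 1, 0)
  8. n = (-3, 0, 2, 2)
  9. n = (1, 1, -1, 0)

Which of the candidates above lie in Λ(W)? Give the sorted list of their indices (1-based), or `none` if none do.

π⊥(n) = n₀ + n₁ζ³ + n₂ζ⁶ + n₃ζ⁹ where ζ = e^{iπ/4}.
candidate 1: n = (1, 1, -1, 1) → π⊥ ≈ (+1.00000, +2.41421); max(|x|,|y|,|x±y|/√2) = 2.41421 > 0.8 ⇒ ∉ W
candidate 2: n = (-3, 3, 2, 3) → π⊥ ≈ (-3.00000, +2.24264); max(|x|,|y|,|x±y|/√2) = 3.70711 > 0.8 ⇒ ∉ W
candidate 3: n = (1, 0, -3, 1) → π⊥ ≈ (+1.70711, +3.70711); max(|x|,|y|,|x±y|/√2) = 3.82843 > 0.8 ⇒ ∉ W
candidate 4: n = (1, 3, 2, 1) → π⊥ ≈ (-0.41421, +0.82843); max(|x|,|y|,|x±y|/√2) = 0.87868 > 0.8 ⇒ ∉ W
candidate 5: n = (0, 0, -1, 0) → π⊥ ≈ (+0.00000, +1.00000); max(|x|,|y|,|x±y|/√2) = 1.00000 > 0.8 ⇒ ∉ W
candidate 6: n = (3, 0, 3, 2) → π⊥ ≈ (+4.41421, -1.58579); max(|x|,|y|,|x±y|/√2) = 4.41421 > 0.8 ⇒ ∉ W
candidate 7: n = (1, 0, 1, 0) → π⊥ ≈ (+1.00000, -1.00000); max(|x|,|y|,|x±y|/√2) = 1.41421 > 0.8 ⇒ ∉ W
candidate 8: n = (-3, 0, 2, 2) → π⊥ ≈ (-1.58579, -0.58579); max(|x|,|y|,|x±y|/√2) = 1.58579 > 0.8 ⇒ ∉ W
candidate 9: n = (1, 1, -1, 0) → π⊥ ≈ (+0.29289, +1.70711); max(|x|,|y|,|x±y|/√2) = 1.70711 > 0.8 ⇒ ∉ W

none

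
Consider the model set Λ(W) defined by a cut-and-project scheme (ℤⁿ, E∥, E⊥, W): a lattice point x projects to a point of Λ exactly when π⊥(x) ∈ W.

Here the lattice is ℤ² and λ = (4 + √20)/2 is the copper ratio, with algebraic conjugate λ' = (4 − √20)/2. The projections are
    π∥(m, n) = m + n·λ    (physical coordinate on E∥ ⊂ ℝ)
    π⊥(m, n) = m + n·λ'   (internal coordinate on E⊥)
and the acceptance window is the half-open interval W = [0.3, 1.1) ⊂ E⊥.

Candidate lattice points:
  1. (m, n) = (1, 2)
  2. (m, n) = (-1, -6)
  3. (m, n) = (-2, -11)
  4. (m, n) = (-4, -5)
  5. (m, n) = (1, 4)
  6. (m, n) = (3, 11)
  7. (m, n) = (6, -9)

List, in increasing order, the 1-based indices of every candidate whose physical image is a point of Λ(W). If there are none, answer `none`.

Numerically λ ≈ 4.2361 and λ' = −1/λ ≈ -0.2361.
[1] lift (1,2): star map gives 0.5279; window check 0.3 ≤ 0.5279 < 1.1 is true → IN Λ
[2] lift (-1,-6): star map gives 0.4164; window check 0.3 ≤ 0.4164 < 1.1 is true → IN Λ
[3] lift (-2,-11): star map gives 0.5967; window check 0.3 ≤ 0.5967 < 1.1 is true → IN Λ
[4] lift (-4,-5): star map gives -2.8197; window check 0.3 ≤ -2.8197 < 1.1 is false → out
[5] lift (1,4): star map gives 0.0557; window check 0.3 ≤ 0.0557 < 1.1 is false → out
[6] lift (3,11): star map gives 0.4033; window check 0.3 ≤ 0.4033 < 1.1 is true → IN Λ
[7] lift (6,-9): star map gives 8.1246; window check 0.3 ≤ 8.1246 < 1.1 is false → out

1, 2, 3, 6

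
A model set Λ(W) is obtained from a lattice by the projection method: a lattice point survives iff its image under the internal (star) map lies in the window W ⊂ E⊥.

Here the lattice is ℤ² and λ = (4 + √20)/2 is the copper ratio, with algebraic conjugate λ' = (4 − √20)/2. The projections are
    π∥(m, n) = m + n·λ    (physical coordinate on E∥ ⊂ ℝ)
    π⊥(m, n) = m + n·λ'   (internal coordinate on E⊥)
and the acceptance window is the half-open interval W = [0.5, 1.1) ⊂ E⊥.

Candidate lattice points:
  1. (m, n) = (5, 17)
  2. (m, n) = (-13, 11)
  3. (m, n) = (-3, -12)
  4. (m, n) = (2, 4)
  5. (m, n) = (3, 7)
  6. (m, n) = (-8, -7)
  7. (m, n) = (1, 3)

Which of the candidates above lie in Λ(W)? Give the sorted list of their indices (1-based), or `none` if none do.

1, 4

Numerically λ ≈ 4.236068 and λ' = −1/λ ≈ -0.236068.
candidate 1: (m,n)=(5,17) → π∥ = 5+17·λ ≈ 77.013156, π⊥ = 5+17·λ' ≈ 0.986844 ∈ [0.5, 1.1) ⇒ IN Λ
candidate 2: (m,n)=(-13,11) → π∥ = -13+11·λ ≈ 33.596748, π⊥ = -13+11·λ' ≈ -15.596748 ∉ [0.5, 1.1) ⇒ out
candidate 3: (m,n)=(-3,-12) → π∥ = -3-12·λ ≈ -53.832816, π⊥ = -3-12·λ' ≈ -0.167184 ∉ [0.5, 1.1) ⇒ out
candidate 4: (m,n)=(2,4) → π∥ = 2+4·λ ≈ 18.944272, π⊥ = 2+4·λ' ≈ 1.055728 ∈ [0.5, 1.1) ⇒ IN Λ
candidate 5: (m,n)=(3,7) → π∥ = 3+7·λ ≈ 32.652476, π⊥ = 3+7·λ' ≈ 1.347524 ∉ [0.5, 1.1) ⇒ out
candidate 6: (m,n)=(-8,-7) → π∥ = -8-7·λ ≈ -37.652476, π⊥ = -8-7·λ' ≈ -6.347524 ∉ [0.5, 1.1) ⇒ out
candidate 7: (m,n)=(1,3) → π∥ = 1+3·λ ≈ 13.708204, π⊥ = 1+3·λ' ≈ 0.291796 ∉ [0.5, 1.1) ⇒ out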